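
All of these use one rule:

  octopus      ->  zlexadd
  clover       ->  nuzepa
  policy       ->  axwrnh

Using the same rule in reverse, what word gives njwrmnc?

caliber

It's a Vigenère-style cipher with numeric key [11,9]: position i shifts by key[i mod 2].
Reversing it on njwrmnc: n−11=c, j−9=a, w−11=l, r−9=i, m−11=b, n−9=e, c−11=r.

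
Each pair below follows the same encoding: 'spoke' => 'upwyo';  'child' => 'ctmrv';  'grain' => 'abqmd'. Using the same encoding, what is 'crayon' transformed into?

cbqewd

s(18)→u(20) and p(15)→p(15) fit y≡19x+16 (mod 26); the inverse of 19 mod 26 is 11. This is an affine cipher: with a=0,…,z=25, each position x becomes (19x+16) mod 26.
Applying it to crayon: c(2)→19·2+16≡2=c; r(17)→19·17+16≡1=b; a(0)→19·0+16≡16=q; y(24)→19·24+16≡4=e; o(14)→19·14+16≡22=w; n(13)→19·13+16≡3=d (all mod 26).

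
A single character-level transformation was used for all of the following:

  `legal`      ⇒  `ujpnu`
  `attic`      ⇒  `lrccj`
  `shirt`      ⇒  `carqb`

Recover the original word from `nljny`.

The output letters match the input read backwards, each shifted +9: legal reversed is lagel. The word is reversed, then every letter is shifted forward by 9.
Reversing it on nljny: shift back: n−9=e, l−9=c, j−9=a, n−9=e, y−9=p → ecaep; then reverse → peace.

peace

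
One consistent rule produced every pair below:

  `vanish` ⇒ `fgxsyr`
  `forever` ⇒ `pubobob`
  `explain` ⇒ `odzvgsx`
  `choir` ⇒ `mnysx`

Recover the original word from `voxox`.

liner

Shifts by position in vanish: pos 0: v→f (+10), pos 1: a→g (+6), pos 2: n→x (+10), pos 3: i→s (+10), pos 4: s→y (+6), pos 5: h→r (+10) — repeating every 3. It's a Vigenère-style cipher with numeric key [10,6,10]: position i shifts by key[i mod 3].
Decoding voxox: v−10=l, o−6=i, x−10=n, o−10=e, x−6=r.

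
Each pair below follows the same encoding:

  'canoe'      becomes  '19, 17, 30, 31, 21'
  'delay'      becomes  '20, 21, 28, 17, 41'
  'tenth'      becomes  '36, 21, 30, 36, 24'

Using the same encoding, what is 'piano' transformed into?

c is letter #3 and maps to 19: an offset of 16. Each letter is replaced by its alphabet position (a=1..z=26) + 16.
For piano: p=16→32, i=9→25, a=1→17, n=14→30, o=15→31.

32, 25, 17, 30, 31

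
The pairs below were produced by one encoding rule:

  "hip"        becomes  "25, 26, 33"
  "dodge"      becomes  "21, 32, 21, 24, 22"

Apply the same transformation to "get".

h is letter #8 and maps to 25: an offset of 17. Each letter is replaced by its alphabet position (a=1..z=26) + 17.
On get: g=7→24, e=5→22, t=20→37.

24, 22, 37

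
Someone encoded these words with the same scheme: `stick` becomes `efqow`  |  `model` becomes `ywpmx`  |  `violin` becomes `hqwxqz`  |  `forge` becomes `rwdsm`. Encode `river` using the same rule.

dqhmd

Vowels shift forward by 8 and consonants shift forward by 12.
On river: r(cons)+12=d, i(vowel)+8=q, v(cons)+12=h, e(vowel)+8=m, r(cons)+12=d.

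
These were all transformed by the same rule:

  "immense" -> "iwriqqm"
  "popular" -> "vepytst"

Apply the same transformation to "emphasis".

wmweltqi

The output letters match the input read backwards, each shifted +4: immense reversed is esnemmi. The word is reversed, then every letter is shifted forward by 4.
For emphasis: reverse → sisahpme; then shift: s+4=w, i+4=m, s+4=w, a+4=e, h+4=l, p+4=t, m+4=q, e+4=i.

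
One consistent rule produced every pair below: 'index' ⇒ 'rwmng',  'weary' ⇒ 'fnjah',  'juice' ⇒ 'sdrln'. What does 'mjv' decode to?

dam

Each letter is shifted forward by 9 in the alphabet (a Caesar shift of +9).
Decoding mjv: m−9=d, j−9=a, v−9=m.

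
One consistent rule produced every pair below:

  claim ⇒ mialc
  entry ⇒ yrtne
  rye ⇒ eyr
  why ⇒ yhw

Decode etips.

The output letters match the input read backwards: claim reversed is mialc. The word is simply reversed.
Undoing it on etips: then reverse → spite.

spite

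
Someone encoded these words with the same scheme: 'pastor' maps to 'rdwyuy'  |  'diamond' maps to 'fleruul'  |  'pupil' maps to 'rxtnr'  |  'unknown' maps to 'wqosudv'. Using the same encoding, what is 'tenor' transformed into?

In pastor: p→r is +2, a→d is +3, s→w is +4, t→y is +5 — the shift increases by 1 each position. Letter i (0-indexed) is shifted by i+2, so successive shifts are 2, 3, 4, ….
For tenor: t+2=v, e+3=h, n+4=r, o+5=t, r+6=x.

vhrtx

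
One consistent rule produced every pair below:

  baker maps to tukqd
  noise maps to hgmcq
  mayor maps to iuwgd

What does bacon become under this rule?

b(1)→t(19) and a(0)→u(20) fit y≡25x+20 (mod 26); the inverse of 25 mod 26 is 25. Each letter's alphabet position (a=0..z=25) is mapped through 25·x+20 mod 26 — an affine cipher.
Applying it to bacon: b(1)→25·1+20≡19=t; a(0)→25·0+20≡20=u; c(2)→25·2+20≡18=s; o(14)→25·14+20≡6=g; n(13)→25·13+20≡7=h (all mod 26).

tusgh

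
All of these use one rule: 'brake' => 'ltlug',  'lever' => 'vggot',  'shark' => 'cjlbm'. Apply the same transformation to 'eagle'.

The shifts repeat in a cycle of length 3: positions 0,1,… shift by +10, +2, +11, then the pattern repeats.
On eagle: e+10=o, a+2=c, g+11=r, l+10=v, e+2=g.

ocrvg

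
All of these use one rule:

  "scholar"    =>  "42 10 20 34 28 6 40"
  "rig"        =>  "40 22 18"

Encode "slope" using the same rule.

42 28 34 36 14

Each letter becomes 2×(its alphabet position, a=1..z=26) + 4.
Applying it to slope: s=19→42, l=12→28, o=15→34, p=16→36, e=5→14.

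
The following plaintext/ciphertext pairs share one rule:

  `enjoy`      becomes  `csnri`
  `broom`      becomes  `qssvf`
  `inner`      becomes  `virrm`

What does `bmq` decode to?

mix

The output letters match the input read backwards, each shifted +4: enjoy reversed is yojne. The word is reversed, then every letter is shifted forward by 4.
Reversing it on bmq: shift back: b−4=x, m−4=i, q−4=m → xim; then reverse → mix.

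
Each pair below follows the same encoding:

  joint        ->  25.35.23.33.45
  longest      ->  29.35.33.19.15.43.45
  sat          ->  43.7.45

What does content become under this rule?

11.35.33.45.15.33.45

j(#10)→25 and o(#15)→35: differences scale by 2, so n = 2·pos + 5. With a=1..z=26, the number is 2·pos + 5.
On content: c=3→11, o=15→35, n=14→33, t=20→45, e=5→15, n=14→33, t=20→45.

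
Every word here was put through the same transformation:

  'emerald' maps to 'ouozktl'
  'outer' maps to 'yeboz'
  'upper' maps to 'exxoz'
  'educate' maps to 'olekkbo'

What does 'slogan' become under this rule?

Vowels shift forward by 10 and consonants shift forward by 8.
Applying it to slogan: s(cons)+8=a, l(cons)+8=t, o(vowel)+10=y, g(cons)+8=o, a(vowel)+10=k, n(cons)+8=v.

atyokv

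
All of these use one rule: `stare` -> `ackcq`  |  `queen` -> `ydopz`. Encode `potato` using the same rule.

xxdlfb

Each letter shifts forward by (position + 8), i.e. 8, 9, 10, … — the shift grows by one for each successive letter.
On potato: p+8=x, o+9=x, t+10=d, a+11=l, t+12=f, o+13=b.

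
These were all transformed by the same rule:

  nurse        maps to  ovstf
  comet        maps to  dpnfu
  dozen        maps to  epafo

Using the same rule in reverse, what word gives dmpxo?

clown

Compare letters: n→o is +1, u→v is +1, r→s is +1 — a constant shift. This is a Caesar cipher with shift 1.
Undoing it on dmpxo: d−1=c, m−1=l, p−1=o, x−1=w, o−1=n.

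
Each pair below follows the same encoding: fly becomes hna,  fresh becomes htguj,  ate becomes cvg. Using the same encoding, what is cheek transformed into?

ejggm

Compare letters: f→h is +2, l→n is +2, y→a is +2 — a constant shift. Each letter is shifted forward by 2 in the alphabet (a Caesar shift of +2).
Applying it to cheek: c+2=e, h+2=j, e+2=g, e+2=g, k+2=m.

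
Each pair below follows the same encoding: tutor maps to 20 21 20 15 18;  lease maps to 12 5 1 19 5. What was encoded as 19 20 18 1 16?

t is letter #20 and maps to 20: an offset of 0. Letters become their 1-indexed alphabet positions: a=1 … z=26.
Decoding 19 20 18 1 16: 19=s, 20=t, 18=r, 1=a, 16=p.

strap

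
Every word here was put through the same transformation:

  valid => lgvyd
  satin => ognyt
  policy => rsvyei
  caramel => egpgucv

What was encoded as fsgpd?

v(21)→l(11) and a(0)→g(6) fit y≡25x+6 (mod 26); the inverse of 25 mod 26 is 25. This is an affine cipher: with a=0,…,z=25, each position x becomes (25x+6) mod 26.
Decoding fsgpd: f(5)→25·(5−6)≡1=b; s(18)→25·(18−6)≡14=o; g(6)→25·(6−6)≡0=a; p(15)→25·(15−6)≡17=r; d(3)→25·(3−6)≡3=d (all mod 26).

board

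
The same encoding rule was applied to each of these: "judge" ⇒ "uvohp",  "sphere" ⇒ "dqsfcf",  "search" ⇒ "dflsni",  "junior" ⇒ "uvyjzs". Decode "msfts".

brush

Shifts by position in judge: pos 0: j→u (+11), pos 1: u→v (+1), pos 2: d→o (+11), pos 3: g→h (+1) — repeating every 2. A repeating key of period 2 is used — shifts +11, +1 over and over.
Undoing it on msfts: m−11=b, s−1=r, f−11=u, t−1=s, s−11=h.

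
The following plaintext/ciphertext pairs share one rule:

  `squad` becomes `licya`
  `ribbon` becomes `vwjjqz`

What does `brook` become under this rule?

swwzj

The output letters match the input read backwards, each shifted +8: squad reversed is dauqs. Read the word backwards and shift each letter +8.
For brook: reverse → koorb; then shift: k+8=s, o+8=w, o+8=w, r+8=z, b+8=j.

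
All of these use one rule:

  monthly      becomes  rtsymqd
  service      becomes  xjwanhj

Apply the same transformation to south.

xtzym

Compare letters: m→r is +5, o→t is +5, n→s is +5 — a constant shift. Each letter is shifted forward by 5 in the alphabet (a Caesar shift of +5).
On south: s+5=x, o+5=t, u+5=z, t+5=y, h+5=m.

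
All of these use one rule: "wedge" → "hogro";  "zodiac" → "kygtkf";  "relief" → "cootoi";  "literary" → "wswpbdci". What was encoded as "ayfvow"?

It's a Vigenère-style cipher with numeric key [11,10,3]: position i shifts by key[i mod 3].
Undoing it on ayfvow: a−11=p, y−10=o, f−3=c, v−11=k, o−10=e, w−3=t.

pocket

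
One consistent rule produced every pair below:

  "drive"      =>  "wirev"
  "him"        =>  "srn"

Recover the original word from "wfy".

dub

Each pair mirrors across the alphabet (d↔w, r↔i, i↔r): positions sum to 25. Each letter is replaced by its mirror in the alphabet: a↔z, b↔y, c↔x, and so on (the Atbash cipher).
Reversing it on wfy: w↔d, f↔u, y↔b.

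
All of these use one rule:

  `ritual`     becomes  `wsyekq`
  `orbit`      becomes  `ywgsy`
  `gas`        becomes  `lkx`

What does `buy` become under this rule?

ged

The rule splits by letter class: vowels +10, consonants +5.
For buy: b(cons)+5=g, u(vowel)+10=e, y(cons)+5=d.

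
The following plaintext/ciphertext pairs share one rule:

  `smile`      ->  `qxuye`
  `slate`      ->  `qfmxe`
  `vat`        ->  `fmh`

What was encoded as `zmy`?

Two steps: reverse the string, then apply a Caesar shift of +12.
Reversing it on zmy: shift back: z−12=n, m−12=a, y−12=m → nam; then reverse → man.

man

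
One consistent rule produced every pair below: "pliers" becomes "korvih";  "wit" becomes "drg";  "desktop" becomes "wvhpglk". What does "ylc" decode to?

Letters are reflected about the middle of the alphabet (position → 25−position): Atbash.
Undoing it on ylc: y↔b, l↔o, c↔x.

box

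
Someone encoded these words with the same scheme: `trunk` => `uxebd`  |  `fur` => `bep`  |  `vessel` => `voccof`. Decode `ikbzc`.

The output letters match the input read backwards, each shifted +10: trunk reversed is knurt. Read the word backwards and shift each letter +10.
Undoing it on ikbzc: shift back: i−10=y, k−10=a, b−10=r, z−10=p, c−10=s → yarps; then reverse → spray.

spray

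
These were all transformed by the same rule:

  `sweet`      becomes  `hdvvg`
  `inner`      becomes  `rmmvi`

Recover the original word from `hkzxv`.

This is the alphabet-reversal cipher (Atbash): a becomes z, b becomes y, etc.
Decoding hkzxv: h↔s, k↔p, z↔a, x↔c, v↔e.

space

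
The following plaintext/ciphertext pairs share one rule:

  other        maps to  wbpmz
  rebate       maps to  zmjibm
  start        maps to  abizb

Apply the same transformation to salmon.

Compare letters: o→w is +8, t→b is +8, h→p is +8 — a constant shift. It's a constant shift of +8 (ROT8).
Applying it to salmon: s+8=a, a+8=i, l+8=t, m+8=u, o+8=w, n+8=v.

aituwv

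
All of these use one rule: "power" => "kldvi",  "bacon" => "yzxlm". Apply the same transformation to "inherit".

Each pair mirrors across the alphabet (p↔k, o↔l, w↔d): positions sum to 25. Each letter is replaced by its mirror in the alphabet: a↔z, b↔y, c↔x, and so on (the Atbash cipher).
Applying it to inherit: i↔r, n↔m, h↔s, e↔v, r↔i, i↔r, t↔g.

rmsvirg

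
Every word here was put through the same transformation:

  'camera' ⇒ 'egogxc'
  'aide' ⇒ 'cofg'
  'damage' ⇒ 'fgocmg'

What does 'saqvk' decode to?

Shifts by position in camera: pos 0: c→e (+2), pos 1: a→g (+6), pos 2: m→o (+2), pos 3: e→g (+2), pos 4: r→x (+6), pos 5: a→c (+2) — repeating every 3. It's a Vigenère-style cipher with numeric key [2,6,2]: position i shifts by key[i mod 3].
Reversing it on saqvk: s−2=q, a−6=u, q−2=o, v−2=t, k−6=e.

quote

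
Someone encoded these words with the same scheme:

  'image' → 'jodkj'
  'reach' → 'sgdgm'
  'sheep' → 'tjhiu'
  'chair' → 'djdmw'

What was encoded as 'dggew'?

cedar

In image: i→j is +1, m→o is +2, a→d is +3, g→k is +4 — the shift increases by 1 each position. Letter i (0-indexed) is shifted by i+1, so successive shifts are 1, 2, 3, ….
Undoing it on dggew: d−1=c, g−2=e, g−3=d, e−4=a, w−5=r.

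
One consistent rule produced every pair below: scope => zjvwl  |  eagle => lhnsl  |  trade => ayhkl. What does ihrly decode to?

baker

Compare letters: s→z is +7, c→j is +7, o→v is +7 — a constant shift. It's a constant shift of +7 (ROT7).
Decoding ihrly: i−7=b, h−7=a, r−7=k, l−7=e, y−7=r.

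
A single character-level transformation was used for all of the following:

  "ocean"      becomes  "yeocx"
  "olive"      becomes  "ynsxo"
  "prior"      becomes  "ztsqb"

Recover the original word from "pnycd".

Shifts by position in ocean: pos 0: o→y (+10), pos 1: c→e (+2), pos 2: e→o (+10), pos 3: a→c (+2) — repeating every 2. It's a Vigenère-style cipher with numeric key [10,2]: position i shifts by key[i mod 2].
Reversing it on pnycd: p−10=f, n−2=l, y−10=o, c−2=a, d−10=t.

float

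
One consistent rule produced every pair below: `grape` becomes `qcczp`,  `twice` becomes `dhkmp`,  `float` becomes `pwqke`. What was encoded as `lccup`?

The shifts repeat in a cycle of length 3: positions 0,1,… shift by +10, +11, +2, then the pattern repeats.
Undoing it on lccup: l−10=b, c−11=r, c−2=a, u−10=k, p−11=e.

brake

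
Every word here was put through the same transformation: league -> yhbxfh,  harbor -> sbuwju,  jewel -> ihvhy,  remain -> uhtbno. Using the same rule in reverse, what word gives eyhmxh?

pledge

Each letter's alphabet position (a=0..z=25) is mapped through 21·x+1 mod 26 — an affine cipher.
Reversing it on eyhmxh: e(4)→5·(4−1)≡15=p; y(24)→5·(24−1)≡11=l; h(7)→5·(7−1)≡4=e; m(12)→5·(12−1)≡3=d; x(23)→5·(23−1)≡6=g; h(7)→5·(7−1)≡4=e (all mod 26).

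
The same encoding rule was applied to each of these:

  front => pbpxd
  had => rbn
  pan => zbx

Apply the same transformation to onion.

pxjpx

The shift depends on letter class: consonant f→p is +10, but vowel o→p is +1. Two shifts are in play — +1 for a/e/i/o/u, +10 for every other letter.
Applying it to onion: o(vowel)+1=p, n(cons)+10=x, i(vowel)+1=j, o(vowel)+1=p, n(cons)+10=x.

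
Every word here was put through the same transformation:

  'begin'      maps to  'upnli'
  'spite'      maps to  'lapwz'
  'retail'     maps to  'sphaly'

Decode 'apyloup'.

The output letters match the input read backwards, each shifted +7: begin reversed is nigeb. Two steps: reverse the string, then apply a Caesar shift of +7.
Reversing it on apyloup: shift back: a−7=t, p−7=i, y−7=r, l−7=e, o−7=h, u−7=n, p−7=i → tirehni; then reverse → inherit.

inherit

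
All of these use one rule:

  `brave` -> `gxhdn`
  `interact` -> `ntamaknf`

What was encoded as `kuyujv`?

In brave: b→g is +5, r→x is +6, a→h is +7, v→d is +8 — the shift increases by 1 each position. Letter i (0-indexed) is shifted by i+5, so successive shifts are 5, 6, 7, ….
Reversing it on kuyujv: k−5=f, u−6=o, y−7=r, u−8=m, j−9=a, v−10=l.

formal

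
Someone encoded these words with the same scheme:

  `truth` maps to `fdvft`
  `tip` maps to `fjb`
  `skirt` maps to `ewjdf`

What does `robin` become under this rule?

dpnjz

Two shifts are in play — +1 for a/e/i/o/u, +12 for every other letter.
For robin: r(cons)+12=d, o(vowel)+1=p, b(cons)+12=n, i(vowel)+1=j, n(cons)+12=z.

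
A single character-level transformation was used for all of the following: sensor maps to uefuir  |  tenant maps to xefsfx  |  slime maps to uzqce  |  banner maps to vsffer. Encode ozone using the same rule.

ipife

This is an affine cipher: with a=0,…,z=25, each position x becomes (3x+18) mod 26.
For ozone: o(14)→3·14+18≡8=i; z(25)→3·25+18≡15=p; o(14)→3·14+18≡8=i; n(13)→3·13+18≡5=f; e(4)→3·4+18≡4=e (all mod 26).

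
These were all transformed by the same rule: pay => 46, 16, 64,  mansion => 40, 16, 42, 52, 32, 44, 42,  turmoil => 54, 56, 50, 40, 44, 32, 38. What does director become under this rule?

22, 32, 50, 24, 20, 54, 44, 50

p(#16)→46 and a(#1)→16: differences scale by 2, so n = 2·pos + 14. The formula is n = 2×(alphabet index, a=1) + 14.
For director: d=4→22, i=9→32, r=18→50, e=5→24, c=3→20, t=20→54, o=15→44, r=18→50.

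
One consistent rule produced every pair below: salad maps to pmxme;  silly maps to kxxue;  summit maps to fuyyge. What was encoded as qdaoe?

The output letters match the input read backwards, each shifted +12: salad reversed is dalas. The word is reversed, then every letter is shifted forward by 12.
Reversing it on qdaoe: shift back: q−12=e, d−12=r, a−12=o, o−12=c, e−12=s → erocs; then reverse → score.

score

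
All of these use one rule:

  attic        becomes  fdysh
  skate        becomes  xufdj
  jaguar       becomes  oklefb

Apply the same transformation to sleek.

Shifts by position in attic: pos 0: a→f (+5), pos 1: t→d (+10), pos 2: t→y (+5), pos 3: i→s (+10) — repeating every 2. A repeating key of period 2 is used — shifts +5, +10 over and over.
On sleek: s+5=x, l+10=v, e+5=j, e+10=o, k+5=p.

xvjop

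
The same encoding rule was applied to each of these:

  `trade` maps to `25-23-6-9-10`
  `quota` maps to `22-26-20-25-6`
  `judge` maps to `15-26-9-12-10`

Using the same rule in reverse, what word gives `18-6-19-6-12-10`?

manage

t is letter #20 and maps to 25: an offset of 5. Letters become their 1-based position plus 5 (so a→6, b→7, …).
Decoding 18-6-19-6-12-10: 18→(18−5)÷1=13=m, 6→(6−5)÷1=1=a, 19→(19−5)÷1=14=n, 6→(6−5)÷1=1=a, 12→(12−5)÷1=7=g, 10→(10−5)÷1=5=e.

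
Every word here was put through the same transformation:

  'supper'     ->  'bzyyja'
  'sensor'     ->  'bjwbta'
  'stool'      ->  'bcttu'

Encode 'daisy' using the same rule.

The shift depends on letter class: consonant s→b is +9, but vowel u→z is +5. Vowels shift forward by 5 and consonants shift forward by 9.
On daisy: d(cons)+9=m, a(vowel)+5=f, i(vowel)+5=n, s(cons)+9=b, y(cons)+9=h.

mfnbh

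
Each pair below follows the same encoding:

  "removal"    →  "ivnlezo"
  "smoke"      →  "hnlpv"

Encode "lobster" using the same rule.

olyhgvi

Each pair mirrors across the alphabet (r↔i, e↔v, m↔n): positions sum to 25. Letters are reflected about the middle of the alphabet (position → 25−position): Atbash.
Applying it to lobster: l↔o, o↔l, b↔y, s↔h, t↔g, e↔v, r↔i.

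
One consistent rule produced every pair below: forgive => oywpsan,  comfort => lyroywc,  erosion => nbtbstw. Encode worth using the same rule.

It's a Vigenère-style cipher with numeric key [9,10,5]: position i shifts by key[i mod 3].
For worth: w+9=f, o+10=y, r+5=w, t+9=c, h+10=r.

fywcr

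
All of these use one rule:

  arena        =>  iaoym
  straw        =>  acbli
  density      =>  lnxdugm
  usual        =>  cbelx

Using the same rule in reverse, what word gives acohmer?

In arena: a→i is +8, r→a is +9, e→o is +10, n→y is +11 — the shift increases by 1 each position. Letter i (0-indexed) is shifted by i+8, so successive shifts are 8, 9, 10, ….
Reversing it on acohmer: a−8=s, c−9=t, o−10=e, h−11=w, m−12=a, e−13=r, r−14=d.

steward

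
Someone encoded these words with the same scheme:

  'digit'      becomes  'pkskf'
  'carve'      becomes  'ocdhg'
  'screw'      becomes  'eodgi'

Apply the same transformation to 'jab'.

vcn

The rule splits by letter class: vowels +2, consonants +12.
For jab: j(cons)+12=v, a(vowel)+2=c, b(cons)+12=n.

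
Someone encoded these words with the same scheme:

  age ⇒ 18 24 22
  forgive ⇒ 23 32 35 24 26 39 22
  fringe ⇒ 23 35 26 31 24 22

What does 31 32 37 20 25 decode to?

notch

a is letter #1 and maps to 18: an offset of 17. The number is (letter's place in the alphabet, a=1) + 17.
Reversing it on 31 32 37 20 25: 31→(31−17)÷1=14=n, 32→(32−17)÷1=15=o, 37→(37−17)÷1=20=t, 20→(20−17)÷1=3=c, 25→(25−17)÷1=8=h.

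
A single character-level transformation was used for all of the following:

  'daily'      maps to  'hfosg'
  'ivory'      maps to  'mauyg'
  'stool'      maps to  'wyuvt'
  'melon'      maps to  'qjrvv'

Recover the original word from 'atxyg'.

worry

In daily: d→h is +4, a→f is +5, i→o is +6, l→s is +7 — the shift increases by 1 each position. The shift increases by 1 at each position, starting from +4: 4, 5, 6, ….
Reversing it on atxyg: a−4=w, t−5=o, x−6=r, y−7=r, g−8=y.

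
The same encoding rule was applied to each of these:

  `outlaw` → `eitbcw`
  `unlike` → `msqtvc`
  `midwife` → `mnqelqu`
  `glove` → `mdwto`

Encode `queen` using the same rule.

The output letters match the input read backwards, each shifted +8: outlaw reversed is waltuo. Two steps: reverse the string, then apply a Caesar shift of +8.
For queen: reverse → neeuq; then shift: n+8=v, e+8=m, e+8=m, u+8=c, q+8=y.

vmmcy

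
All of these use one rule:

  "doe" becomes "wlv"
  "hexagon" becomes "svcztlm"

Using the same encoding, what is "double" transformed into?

Each pair mirrors across the alphabet (d↔w, o↔l, e↔v): positions sum to 25. This is the alphabet-reversal cipher (Atbash): a becomes z, b becomes y, etc.
For double: d↔w, o↔l, u↔f, b↔y, l↔o, e↔v.

wlfyov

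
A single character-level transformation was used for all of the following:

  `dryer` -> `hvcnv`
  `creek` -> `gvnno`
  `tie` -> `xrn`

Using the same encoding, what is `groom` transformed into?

kvxxq

The shift depends on letter class: consonant d→h is +4, but vowel e→n is +9. Vowels shift forward by 9 and consonants shift forward by 4.
On groom: g(cons)+4=k, r(cons)+4=v, o(vowel)+9=x, o(vowel)+9=x, m(cons)+4=q.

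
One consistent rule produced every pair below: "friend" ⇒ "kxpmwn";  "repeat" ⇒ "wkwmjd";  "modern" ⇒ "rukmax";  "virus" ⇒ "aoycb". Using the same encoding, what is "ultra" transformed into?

zrazj

In friend: f→k is +5, r→x is +6, i→p is +7, e→m is +8 — the shift increases by 1 each position. Letter i (0-indexed) is shifted by i+5, so successive shifts are 5, 6, 7, ….
For ultra: u+5=z, l+6=r, t+7=a, r+8=z, a+9=j.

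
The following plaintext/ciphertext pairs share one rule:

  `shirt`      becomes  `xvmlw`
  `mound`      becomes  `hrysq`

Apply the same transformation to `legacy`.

cgekip

The output letters match the input read backwards, each shifted +4: shirt reversed is trihs. Two steps: reverse the string, then apply a Caesar shift of +4.
For legacy: reverse → ycagel; then shift: y+4=c, c+4=g, a+4=e, g+4=k, e+4=i, l+4=p.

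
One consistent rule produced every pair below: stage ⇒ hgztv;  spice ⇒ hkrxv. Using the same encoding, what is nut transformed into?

mfg

Each letter is replaced by its mirror in the alphabet: a↔z, b↔y, c↔x, and so on (the Atbash cipher).
On nut: n↔m, u↔f, t↔g.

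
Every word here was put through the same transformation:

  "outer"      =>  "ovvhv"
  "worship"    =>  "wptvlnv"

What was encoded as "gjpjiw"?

ginger

In outer: o→o is +0, u→v is +1, t→v is +2, e→h is +3 — the shift increases by 1 each position. The shift increases by 1 at each position, starting from +0: 0, 1, 2, ….
Reversing it on gjpjiw: g−0=g, j−1=i, p−2=n, j−3=g, i−4=e, w−5=r.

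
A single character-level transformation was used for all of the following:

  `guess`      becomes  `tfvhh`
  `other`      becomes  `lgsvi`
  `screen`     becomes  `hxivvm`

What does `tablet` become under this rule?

Each pair mirrors across the alphabet (g↔t, u↔f, e↔v): positions sum to 25. Letters are reflected about the middle of the alphabet (position → 25−position): Atbash.
Applying it to tablet: t↔g, a↔z, b↔y, l↔o, e↔v, t↔g.

gzyovg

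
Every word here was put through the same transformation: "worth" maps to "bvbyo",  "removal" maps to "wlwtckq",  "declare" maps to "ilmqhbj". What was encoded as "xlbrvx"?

The shifts repeat in a cycle of length 3: positions 0,1,… shift by +5, +7, +10, then the pattern repeats.
Reversing it on xlbrvx: x−5=s, l−7=e, b−10=r, r−5=m, v−7=o, x−10=n.

sermon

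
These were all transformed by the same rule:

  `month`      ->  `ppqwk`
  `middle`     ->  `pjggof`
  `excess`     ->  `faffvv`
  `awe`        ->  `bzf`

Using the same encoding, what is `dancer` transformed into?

gbqffu

The shift depends on letter class: consonant m→p is +3, but vowel o→p is +1. Vowels shift forward by 1 and consonants shift forward by 3.
On dancer: d(cons)+3=g, a(vowel)+1=b, n(cons)+3=q, c(cons)+3=f, e(vowel)+1=f, r(cons)+3=u.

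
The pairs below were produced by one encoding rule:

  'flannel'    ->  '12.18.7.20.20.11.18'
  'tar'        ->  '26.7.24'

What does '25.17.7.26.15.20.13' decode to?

skating

The number is (letter's place in the alphabet, a=1) + 6.
Reversing it on 25.17.7.26.15.20.13: 25→(25−6)÷1=19=s, 17→(17−6)÷1=11=k, 7→(7−6)÷1=1=a, 26→(26−6)÷1=20=t, 15→(15−6)÷1=9=i, 20→(20−6)÷1=14=n, 13→(13−6)÷1=7=g.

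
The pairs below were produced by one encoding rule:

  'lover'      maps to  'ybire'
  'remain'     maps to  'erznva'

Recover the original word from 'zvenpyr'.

Compare letters: l→y is +13, o→b is +13, v→i is +13 — a constant shift. Each letter is shifted forward by 13 in the alphabet (a Caesar shift of +13).
Undoing it on zvenpyr: z−13=m, v−13=i, e−13=r, n−13=a, p−13=c, y−13=l, r−13=e.

miracle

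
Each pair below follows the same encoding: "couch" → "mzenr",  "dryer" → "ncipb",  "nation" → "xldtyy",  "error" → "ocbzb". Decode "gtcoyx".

wisdom

Shifts by position in couch: pos 0: c→m (+10), pos 1: o→z (+11), pos 2: u→e (+10), pos 3: c→n (+11) — repeating every 2. A repeating key of period 2 is used — shifts +10, +11 over and over.
Undoing it on gtcoyx: g−10=w, t−11=i, c−10=s, o−11=d, y−10=o, x−11=m.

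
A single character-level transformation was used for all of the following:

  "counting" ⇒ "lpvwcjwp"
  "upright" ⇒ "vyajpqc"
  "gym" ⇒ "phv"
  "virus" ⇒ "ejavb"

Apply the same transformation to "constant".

Two shifts are in play — +1 for a/e/i/o/u, +9 for every other letter.
Applying it to constant: c(cons)+9=l, o(vowel)+1=p, n(cons)+9=w, s(cons)+9=b, t(cons)+9=c, a(vowel)+1=b, n(cons)+9=w, t(cons)+9=c.

lpwbcbwc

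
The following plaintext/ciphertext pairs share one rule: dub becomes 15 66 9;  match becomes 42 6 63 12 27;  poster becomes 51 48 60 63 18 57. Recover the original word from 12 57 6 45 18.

d(#4)→15 and u(#21)→66: differences scale by 3, so n = 3·pos + 3. The formula is n = 3×(alphabet index, a=1) + 3.
Decoding 12 57 6 45 18: 12→(12−3)÷3=3=c, 57→(57−3)÷3=18=r, 6→(6−3)÷3=1=a, 45→(45−3)÷3=14=n, 18→(18−3)÷3=5=e.

crane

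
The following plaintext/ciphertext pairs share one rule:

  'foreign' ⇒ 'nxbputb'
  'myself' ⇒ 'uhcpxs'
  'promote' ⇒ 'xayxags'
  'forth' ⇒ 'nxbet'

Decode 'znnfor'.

In foreign: f→n is +8, o→x is +9, r→b is +10, e→p is +11 — the shift increases by 1 each position. Each letter shifts forward by (position + 8), i.e. 8, 9, 10, … — the shift grows by one for each successive letter.
Reversing it on znnfor: z−8=r, n−9=e, n−10=d, f−11=u, o−12=c, r−13=e.

reduce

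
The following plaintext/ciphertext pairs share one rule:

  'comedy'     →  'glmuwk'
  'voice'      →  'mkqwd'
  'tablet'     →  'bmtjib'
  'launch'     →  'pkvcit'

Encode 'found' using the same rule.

Read the word backwards and shift each letter +8.
For found: reverse → dnuof; then shift: d+8=l, n+8=v, u+8=c, o+8=w, f+8=n.

lvcwn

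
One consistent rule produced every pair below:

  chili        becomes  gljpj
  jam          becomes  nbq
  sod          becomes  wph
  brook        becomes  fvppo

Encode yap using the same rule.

Vowels shift forward by 1 and consonants shift forward by 4.
On yap: y(cons)+4=c, a(vowel)+1=b, p(cons)+4=t.

cbt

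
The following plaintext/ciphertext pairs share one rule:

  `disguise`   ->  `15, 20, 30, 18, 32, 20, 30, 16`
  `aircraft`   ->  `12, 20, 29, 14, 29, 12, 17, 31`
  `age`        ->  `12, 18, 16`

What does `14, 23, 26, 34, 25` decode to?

d is letter #4 and maps to 15: an offset of 11. The number is (letter's place in the alphabet, a=1) + 11.
Decoding 14, 23, 26, 34, 25: 14→(14−11)÷1=3=c, 23→(23−11)÷1=12=l, 26→(26−11)÷1=15=o, 34→(34−11)÷1=23=w, 25→(25−11)÷1=14=n.

clown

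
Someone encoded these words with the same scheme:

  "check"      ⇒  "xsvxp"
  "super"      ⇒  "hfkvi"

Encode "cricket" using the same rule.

Each pair mirrors across the alphabet (c↔x, h↔s, e↔v): positions sum to 25. Letters are reflected about the middle of the alphabet (position → 25−position): Atbash.
Applying it to cricket: c↔x, r↔i, i↔r, c↔x, k↔p, e↔v, t↔g.

xirxpvg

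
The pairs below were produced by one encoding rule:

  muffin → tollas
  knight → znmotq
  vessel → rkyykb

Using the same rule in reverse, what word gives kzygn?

haste

The output letters match the input read backwards, each shifted +6: muffin reversed is niffum. Two steps: reverse the string, then apply a Caesar shift of +6.
Reversing it on kzygn: shift back: k−6=e, z−6=t, y−6=s, g−6=a, n−6=h → etsah; then reverse → haste.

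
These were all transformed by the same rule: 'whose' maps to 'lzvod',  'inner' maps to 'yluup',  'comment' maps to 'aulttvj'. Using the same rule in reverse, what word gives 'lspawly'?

reptile

The output letters match the input read backwards, each shifted +7: whose reversed is esohw. The word is reversed, then every letter is shifted forward by 7.
Undoing it on lspawly: shift back: l−7=e, s−7=l, p−7=i, a−7=t, w−7=p, l−7=e, y−7=r → elitper; then reverse → reptile.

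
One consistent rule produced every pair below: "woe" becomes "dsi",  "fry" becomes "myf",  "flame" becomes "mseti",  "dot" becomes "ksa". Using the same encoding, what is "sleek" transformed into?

zsiir

The shift depends on letter class: consonant w→d is +7, but vowel o→s is +4. Two shifts are in play — +4 for a/e/i/o/u, +7 for every other letter.
For sleek: s(cons)+7=z, l(cons)+7=s, e(vowel)+4=i, e(vowel)+4=i, k(cons)+7=r.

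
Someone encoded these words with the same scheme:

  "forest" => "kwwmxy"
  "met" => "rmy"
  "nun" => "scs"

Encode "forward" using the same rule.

kwwbiwi

The shift depends on letter class: consonant f→k is +5, but vowel o→w is +8. Vowels shift forward by 8 and consonants shift forward by 5.
On forward: f(cons)+5=k, o(vowel)+8=w, r(cons)+5=w, w(cons)+5=b, a(vowel)+8=i, r(cons)+5=w, d(cons)+5=i.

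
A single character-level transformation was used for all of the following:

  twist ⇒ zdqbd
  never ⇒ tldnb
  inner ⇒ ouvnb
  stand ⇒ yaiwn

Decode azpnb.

usher

In twist: t→z is +6, w→d is +7, i→q is +8, s→b is +9 — the shift increases by 1 each position. Letter i (0-indexed) is shifted by i+6, so successive shifts are 6, 7, 8, ….
Reversing it on azpnb: a−6=u, z−7=s, p−8=h, n−9=e, b−10=r.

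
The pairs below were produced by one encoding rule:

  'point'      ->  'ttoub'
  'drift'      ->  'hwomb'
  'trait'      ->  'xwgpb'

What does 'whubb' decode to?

Letter i (0-indexed) is shifted by i+4, so successive shifts are 4, 5, 6, ….
Decoding whubb: w−4=s, h−5=c, u−6=o, b−7=u, b−8=t.

scout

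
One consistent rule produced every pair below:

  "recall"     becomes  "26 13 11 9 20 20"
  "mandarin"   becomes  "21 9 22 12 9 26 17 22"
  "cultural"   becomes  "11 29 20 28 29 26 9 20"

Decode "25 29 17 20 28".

quilt

r is letter #18 and maps to 26: an offset of 8. Letters become their 1-based position plus 8 (so a→9, b→10, …).
Decoding 25 29 17 20 28: 25→(25−8)÷1=17=q, 29→(29−8)÷1=21=u, 17→(17−8)÷1=9=i, 20→(20−8)÷1=12=l, 28→(28−8)÷1=20=t.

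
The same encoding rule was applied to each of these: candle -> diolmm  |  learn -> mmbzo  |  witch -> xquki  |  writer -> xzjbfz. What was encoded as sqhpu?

right

Shifts by position in candle: pos 0: c→d (+1), pos 1: a→i (+8), pos 2: n→o (+1), pos 3: d→l (+8) — repeating every 2. It's a Vigenère-style cipher with numeric key [1,8]: position i shifts by key[i mod 2].
Undoing it on sqhpu: s−1=r, q−8=i, h−1=g, p−8=h, u−1=t.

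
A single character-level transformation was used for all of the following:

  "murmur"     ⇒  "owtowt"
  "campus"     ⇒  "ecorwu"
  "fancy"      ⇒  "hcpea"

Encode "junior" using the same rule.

Compare letters: m→o is +2, u→w is +2, r→t is +2 — a constant shift. It's a constant shift of +2 (ROT2).
For junior: j+2=l, u+2=w, n+2=p, i+2=k, o+2=q, r+2=t.

lwpkqt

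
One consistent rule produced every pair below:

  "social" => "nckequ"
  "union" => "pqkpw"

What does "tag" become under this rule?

icv

The output letters match the input read backwards, each shifted +2: social reversed is laicos. Read the word backwards and shift each letter +2.
On tag: reverse → gat; then shift: g+2=i, a+2=c, t+2=v.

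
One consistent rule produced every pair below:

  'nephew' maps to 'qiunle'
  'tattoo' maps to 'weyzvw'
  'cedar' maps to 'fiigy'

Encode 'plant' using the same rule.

Letter i (0-indexed) is shifted by i+3, so successive shifts are 3, 4, 5, ….
Applying it to plant: p+3=s, l+4=p, a+5=f, n+6=t, t+7=a.

spfta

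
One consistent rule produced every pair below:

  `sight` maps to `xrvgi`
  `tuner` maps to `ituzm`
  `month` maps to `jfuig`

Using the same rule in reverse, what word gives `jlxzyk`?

s(18)→x(23) and i(8)→r(17) fit y≡11x+7 (mod 26); the inverse of 11 mod 26 is 19. Each letter's alphabet position (a=0..z=25) is mapped through 11·x+7 mod 26 — an affine cipher.
Decoding jlxzyk: j(9)→19·(9−7)≡12=m; l(11)→19·(11−7)≡24=y; x(23)→19·(23−7)≡18=s; z(25)→19·(25−7)≡4=e; y(24)→19·(24−7)≡11=l; k(10)→19·(10−7)≡5=f (all mod 26).

myself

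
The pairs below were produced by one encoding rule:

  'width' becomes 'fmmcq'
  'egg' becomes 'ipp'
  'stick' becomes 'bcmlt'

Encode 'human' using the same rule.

qyvew

Two shifts are in play — +4 for a/e/i/o/u, +9 for every other letter.
On human: h(cons)+9=q, u(vowel)+4=y, m(cons)+9=v, a(vowel)+4=e, n(cons)+9=w.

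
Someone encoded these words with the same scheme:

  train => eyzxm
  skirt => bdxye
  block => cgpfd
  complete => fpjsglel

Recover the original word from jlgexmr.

t(19)→e(4) and r(17)→y(24) fit y≡3x+25 (mod 26); the inverse of 3 mod 26 is 9. This is an affine cipher: with a=0,…,z=25, each position x becomes (3x+25) mod 26.
Decoding jlgexmr: j(9)→9·(9−25)≡12=m; l(11)→9·(11−25)≡4=e; g(6)→9·(6−25)≡11=l; e(4)→9·(4−25)≡19=t; x(23)→9·(23−25)≡8=i; m(12)→9·(12−25)≡13=n; r(17)→9·(17−25)≡6=g (all mod 26).

melting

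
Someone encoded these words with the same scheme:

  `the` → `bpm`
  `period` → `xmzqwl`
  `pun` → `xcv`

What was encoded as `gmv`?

yen

Compare letters: t→b is +8, h→p is +8, e→m is +8 — a constant shift. It's a constant shift of +8 (ROT8).
Decoding gmv: g−8=y, m−8=e, v−8=n.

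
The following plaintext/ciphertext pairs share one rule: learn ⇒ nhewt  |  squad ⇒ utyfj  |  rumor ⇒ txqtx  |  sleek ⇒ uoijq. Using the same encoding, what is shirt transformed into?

In learn: l→n is +2, e→h is +3, a→e is +4, r→w is +5 — the shift increases by 1 each position. The shift increases by 1 at each position, starting from +2: 2, 3, 4, ….
Applying it to shirt: s+2=u, h+3=k, i+4=m, r+5=w, t+6=z.

ukmwz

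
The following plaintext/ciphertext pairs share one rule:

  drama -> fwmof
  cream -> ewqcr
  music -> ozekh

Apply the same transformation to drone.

Shifts by position in drama: pos 0: d→f (+2), pos 1: r→w (+5), pos 2: a→m (+12), pos 3: m→o (+2), pos 4: a→f (+5) — repeating every 3. It's a Vigenère-style cipher with numeric key [2,5,12]: position i shifts by key[i mod 3].
Applying it to drone: d+2=f, r+5=w, o+12=a, n+2=p, e+5=j.

fwapj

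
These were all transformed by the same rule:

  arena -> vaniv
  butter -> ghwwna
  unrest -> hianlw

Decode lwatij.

Each letter's alphabet position (a=0..z=25) is mapped through 11·x+21 mod 26 — an affine cipher.
Reversing it on lwatij: l(11)→19·(11−21)≡18=s; w(22)→19·(22−21)≡19=t; a(0)→19·(0−21)≡17=r; t(19)→19·(19−21)≡14=o; i(8)→19·(8−21)≡13=n; j(9)→19·(9−21)≡6=g (all mod 26).

strong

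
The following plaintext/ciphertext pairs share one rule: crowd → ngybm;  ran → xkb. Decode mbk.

The output letters match the input read backwards, each shifted +10: crowd reversed is dworc. Read the word backwards and shift each letter +10.
Decoding mbk: shift back: m−10=c, b−10=r, k−10=a → cra; then reverse → arc.

arc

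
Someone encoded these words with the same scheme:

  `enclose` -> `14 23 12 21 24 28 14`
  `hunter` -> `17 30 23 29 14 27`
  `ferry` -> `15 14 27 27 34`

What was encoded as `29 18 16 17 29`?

e is letter #5 and maps to 14: an offset of 9. Each letter is replaced by its alphabet position (a=1..z=26) + 9.
Undoing it on 29 18 16 17 29: 29→(29−9)÷1=20=t, 18→(18−9)÷1=9=i, 16→(16−9)÷1=7=g, 17→(17−9)÷1=8=h, 29→(29−9)÷1=20=t.

tight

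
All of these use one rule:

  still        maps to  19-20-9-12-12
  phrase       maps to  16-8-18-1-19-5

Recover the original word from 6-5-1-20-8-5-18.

Each letter is replaced by its alphabet position (a=1, b=2, …, z=26).
Undoing it on 6-5-1-20-8-5-18: 6=f, 5=e, 1=a, 20=t, 8=h, 5=e, 18=r.

feather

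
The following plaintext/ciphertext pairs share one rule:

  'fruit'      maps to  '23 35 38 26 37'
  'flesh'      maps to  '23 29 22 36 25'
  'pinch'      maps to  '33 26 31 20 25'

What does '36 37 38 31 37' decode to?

Letters become their 1-based position plus 17 (so a→18, b→19, …).
Reversing it on 36 37 38 31 37: 36→(36−17)÷1=19=s, 37→(37−17)÷1=20=t, 38→(38−17)÷1=21=u, 31→(31−17)÷1=14=n, 37→(37−17)÷1=20=t.

stunt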